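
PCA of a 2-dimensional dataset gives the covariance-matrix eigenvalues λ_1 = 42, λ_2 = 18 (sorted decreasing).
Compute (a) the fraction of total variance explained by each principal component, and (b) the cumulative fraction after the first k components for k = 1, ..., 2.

Step 1 — total variance = trace(Sigma) = Σ λ_i = 42 + 18 = 60.

Step 2 — fraction explained by component i = λ_i / Σ λ:
  PC1: 42/60 = 0.7
  PC2: 18/60 = 0.3

Step 3 — cumulative fraction after k components = (λ_1 + ... + λ_k) / Σ λ:
  k = 1: 42/60 = 0.7
  k = 2: (42 + 18)/60 = 60/60 = 1

Summary (fraction, with percent):

explained: PC1 0.7 (70%), PC2 0.3 (30%);  cumulative: 0.7, 1


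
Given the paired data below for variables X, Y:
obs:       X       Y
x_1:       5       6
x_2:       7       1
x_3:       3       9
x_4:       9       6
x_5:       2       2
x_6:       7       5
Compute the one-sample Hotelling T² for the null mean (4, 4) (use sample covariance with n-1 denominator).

Step 1 — sample mean vector:
  mean(X) = (5 + 7 + 3 + 9 + 2 + 7) / 6 = 33/6 = 5.5
  mean(Y) = (6 + 1 + 9 + 6 + 2 + 5) / 6 = 29/6 = 4.8333
  x̄ = (5.5, 4.8333),  deviation x̄ - mu_0 = (5.5, 4.8333) - (4, 4) = (1.5, 0.8333).

Step 2 — sample covariance matrix, S[i,j] = (1/(n-1)) · Σ_k (x_{k,i} - mean_i) · (x_{k,j} - mean_j), divisor n-1 = 5:
  S[X,X] = ((-0.5)·(-0.5) + (1.5)·(1.5) + (-2.5)·(-2.5) + (3.5)·(3.5) + (-3.5)·(-3.5) + (1.5)·(1.5)) / 5 = 35.5/5 = 7.1
  S[X,Y] = ((-0.5)·(1.1667) + (1.5)·(-3.8333) + (-2.5)·(4.1667) + (3.5)·(1.1667) + (-3.5)·(-2.8333) + (1.5)·(0.1667)) / 5 = -2.5/5 = -0.5
  S[Y,Y] = ((1.1667)·(1.1667) + (-3.8333)·(-3.8333) + (4.1667)·(4.1667) + (1.1667)·(1.1667) + (-2.8333)·(-2.8333) + (0.1667)·(0.1667)) / 5 = 42.8333/5 = 8.5667
  S = [[7.1, -0.5],
 [-0.5, 8.5667]].

Step 3 — invert S. det(S) = 7.1·8.5667 - (-0.5)² = 60.5733.
  S^{-1} = (1/det) · [[d, -b], [-b, a]] = [[0.1414, 0.0083],
 [0.0083, 0.1172]].

Step 4 — quadratic form (x̄ - mu_0)^T · S^{-1} · (x̄ - mu_0):
  S^{-1} · (x̄ - mu_0) = (0.219, 0.1101),
  (x̄ - mu_0)^T · [...] = (1.5)·(0.219) + (0.8333)·(0.1101) = 0.4202.

Step 5 — scale by n: T² = 6 · 0.4202 = 2.5215.

T² ≈ 2.5215


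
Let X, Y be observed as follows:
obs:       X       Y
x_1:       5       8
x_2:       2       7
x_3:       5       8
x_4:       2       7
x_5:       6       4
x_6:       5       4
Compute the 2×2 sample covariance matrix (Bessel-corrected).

Step 1 — column means:
  mean(X) = (5 + 2 + 5 + 2 + 6 + 5) / 6 = 25/6 = 4.1667
  mean(Y) = (8 + 7 + 8 + 7 + 4 + 4) / 6 = 38/6 = 6.3333

Step 2 — sample covariance S[i,j] = (1/(n-1)) · Σ_k (x_{k,i} - mean_i) · (x_{k,j} - mean_j), with n-1 = 5.
  S[X,X] = ((0.8333)·(0.8333) + (-2.1667)·(-2.1667) + (0.8333)·(0.8333) + (-2.1667)·(-2.1667) + (1.8333)·(1.8333) + (0.8333)·(0.8333)) / 5 = 14.8333/5 = 2.9667
  S[X,Y] = ((0.8333)·(1.6667) + (-2.1667)·(0.6667) + (0.8333)·(1.6667) + (-2.1667)·(0.6667) + (1.8333)·(-2.3333) + (0.8333)·(-2.3333)) / 5 = -6.3333/5 = -1.2667
  S[Y,Y] = ((1.6667)·(1.6667) + (0.6667)·(0.6667) + (1.6667)·(1.6667) + (0.6667)·(0.6667) + (-2.3333)·(-2.3333) + (-2.3333)·(-2.3333)) / 5 = 17.3333/5 = 3.4667

S is symmetric (S[j,i] = S[i,j]). Assembling:

S = [[2.9667, -1.2667],
 [-1.2667, 3.4667]]


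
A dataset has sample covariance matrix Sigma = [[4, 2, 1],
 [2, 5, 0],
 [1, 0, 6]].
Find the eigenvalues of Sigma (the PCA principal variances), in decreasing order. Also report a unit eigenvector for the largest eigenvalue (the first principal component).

Step 1 — characteristic polynomial p(λ) = det(λI - Sigma) = λ³ - tr·λ² + c_1·λ - det, where tr = trace, c_1 = sum of the principal 2×2 minors, det = det(Sigma):
  tr = 4 + 5 + 6 = 15,
  c_1 = (4·5 - (2)²) + (4·6 - (1)²) + (5·6 - (0)²) = 16 + 23 + 30 = 69,
  det = 4·(5·6 - (0)²) - (2)·((2)·6 - (0)·(1)) + (1)·((2)·(0) - 5·(1)) = 4·(30) - (2)·(12) + (1)·(-5) = 91.
  So p(λ) = λ³ - 15λ² + 69λ - 91.
Step 2 — look for an integer root (rational root theorem: any rational root is an integer divisor of 91). Testing λ = 7:
  p(7) = 343 - 735 + 483 - 91 = 0  ✓
  Dividing out (λ - 7): p(λ) = (λ - 7)(λ² - 8λ + 13).
Step 3 — remaining eigenvalues from the quadratic λ² - 8λ + 13 = 0:
  Δ = 8² - 4·13 = 64 - 52 = 12,  λ = (8 ± √12)/2 = (8 ± 3.4641)/2 ≈ 5.7321 or 2.2679.
  Sorted: λ_1 = 7,  λ_2 = 5.7321,  λ_3 = 2.2679  (check: sum = 15 = tr ✓).

Step 4 — unit eigenvector for λ_1 = 7: v spans the null space of (Sigma - λ_1 I), whose rows are
  r_1 = (-3, 2, 1),  r_2 = (2, -2, 0),  r_3 = (1, 0, -1).
  v is orthogonal to every row, so take v ∝ r_1 × r_2 = ((2)·(0) - (1)·(-2), (1)·(2) - (-3)·(0), (-3)·(-2) - (2)·(2)) = (2, 2, 2).
  Rescale (divide by 2): u = (1, 1, 1).
  ||u|| = √((1)² + (1)² + (1)²) = √(3) ≈ 1.7321,  v_1 = u/||u|| ≈ (0.5774, 0.5774, 0.5774) (||v_1|| = 1).

λ_1 = 7,  λ_2 = 5.7321,  λ_3 = 2.2679;  v_1 ≈ (0.5774, 0.5774, 0.5774)


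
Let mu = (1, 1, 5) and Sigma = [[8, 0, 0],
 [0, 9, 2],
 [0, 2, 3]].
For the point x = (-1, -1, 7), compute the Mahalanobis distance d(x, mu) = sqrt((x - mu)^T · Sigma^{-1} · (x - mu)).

Step 1 — centre the observation: (x - mu) = (-2, -2, 2).

Step 2 — invert Sigma (cofactor / det for 3×3, or solve directly):
  Sigma^{-1} = [[0.125, 0, 0],
 [0, 0.1304, -0.087],
 [0, -0.087, 0.3913]].

Step 3 — form the quadratic (x - mu)^T · Sigma^{-1} · (x - mu):
  Sigma^{-1} · (x - mu) = (-0.25, -0.4348, 0.9565).
  (x - mu)^T · [Sigma^{-1} · (x - mu)] = (-2)·(-0.25) + (-2)·(-0.4348) + (2)·(0.9565) = 3.2826.

Step 4 — take square root: d = √(3.2826) ≈ 1.8118.

d(x, mu) = √(3.2826) ≈ 1.8118


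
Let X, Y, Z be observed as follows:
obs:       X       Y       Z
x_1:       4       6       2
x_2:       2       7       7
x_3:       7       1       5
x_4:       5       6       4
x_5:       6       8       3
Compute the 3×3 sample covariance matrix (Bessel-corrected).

Step 1 — column means:
  mean(X) = (4 + 2 + 7 + 5 + 6) / 5 = 24/5 = 4.8
  mean(Y) = (6 + 7 + 1 + 6 + 8) / 5 = 28/5 = 5.6
  mean(Z) = (2 + 7 + 5 + 4 + 3) / 5 = 21/5 = 4.2

Step 2 — sample covariance S[i,j] = (1/(n-1)) · Σ_k (x_{k,i} - mean_i) · (x_{k,j} - mean_j), with n-1 = 4.
  S[X,X] = ((-0.8)·(-0.8) + (-2.8)·(-2.8) + (2.2)·(2.2) + (0.2)·(0.2) + (1.2)·(1.2)) / 4 = 14.8/4 = 3.7
  S[X,Y] = ((-0.8)·(0.4) + (-2.8)·(1.4) + (2.2)·(-4.6) + (0.2)·(0.4) + (1.2)·(2.4)) / 4 = -11.4/4 = -2.85
  S[X,Z] = ((-0.8)·(-2.2) + (-2.8)·(2.8) + (2.2)·(0.8) + (0.2)·(-0.2) + (1.2)·(-1.2)) / 4 = -5.8/4 = -1.45
  S[Y,Y] = ((0.4)·(0.4) + (1.4)·(1.4) + (-4.6)·(-4.6) + (0.4)·(0.4) + (2.4)·(2.4)) / 4 = 29.2/4 = 7.3
  S[Y,Z] = ((0.4)·(-2.2) + (1.4)·(2.8) + (-4.6)·(0.8) + (0.4)·(-0.2) + (2.4)·(-1.2)) / 4 = -3.6/4 = -0.9
  S[Z,Z] = ((-2.2)·(-2.2) + (2.8)·(2.8) + (0.8)·(0.8) + (-0.2)·(-0.2) + (-1.2)·(-1.2)) / 4 = 14.8/4 = 3.7

S is symmetric (S[j,i] = S[i,j]). Assembling:

S = [[3.7, -2.85, -1.45],
 [-2.85, 7.3, -0.9],
 [-1.45, -0.9, 3.7]]


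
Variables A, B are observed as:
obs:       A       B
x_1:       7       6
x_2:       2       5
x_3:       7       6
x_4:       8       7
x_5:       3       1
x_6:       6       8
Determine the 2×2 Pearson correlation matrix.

Step 1 — column means:
  mean(A) = (7 + 2 + 7 + 8 + 3 + 6) / 6 = 33/6 = 5.5
  mean(B) = (6 + 5 + 6 + 7 + 1 + 8) / 6 = 33/6 = 5.5

Step 2 — sample variances and covariances s[i,j] = (1/(n-1)) · Σ_k (x_{k,i} - mean_i) · (x_{k,j} - mean_j), with n-1 = 5:
  s[A,A] = ((1.5)·(1.5) + (-3.5)·(-3.5) + (1.5)·(1.5) + (2.5)·(2.5) + (-2.5)·(-2.5) + (0.5)·(0.5)) / 5 = 29.5/5 = 5.9
  s[A,B] = ((1.5)·(0.5) + (-3.5)·(-0.5) + (1.5)·(0.5) + (2.5)·(1.5) + (-2.5)·(-4.5) + (0.5)·(2.5)) / 5 = 19.5/5 = 3.9
  s[B,B] = ((0.5)·(0.5) + (-0.5)·(-0.5) + (0.5)·(0.5) + (1.5)·(1.5) + (-4.5)·(-4.5) + (2.5)·(2.5)) / 5 = 29.5/5 = 5.9
  Sample standard deviations s_i = √(s[i,i]):
  s(A) = √(5.9) = 2.429
  s(B) = √(5.9) = 2.429

Step 3 — r_{ij} = s_{ij} / (s_i · s_j):
  r[A,A] = 1 (diagonal).
  r[A,B] = 3.9 / (2.429 · 2.429) = 3.9 / 5.9 = 0.661
  r[B,B] = 1 (diagonal).

R is symmetric with unit diagonal. Assembling:

R = [[1, 0.661],
 [0.661, 1]]


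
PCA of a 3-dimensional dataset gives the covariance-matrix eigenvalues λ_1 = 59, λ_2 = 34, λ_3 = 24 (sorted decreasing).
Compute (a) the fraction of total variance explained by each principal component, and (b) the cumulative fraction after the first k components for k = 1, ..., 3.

Step 1 — total variance = trace(Sigma) = Σ λ_i = 59 + 34 + 24 = 117.

Step 2 — fraction explained by component i = λ_i / Σ λ:
  PC1: 59/117 = 0.5043
  PC2: 34/117 = 0.2906
  PC3: 24/117 = 0.2051

Step 3 — cumulative fraction after k components = (λ_1 + ... + λ_k) / Σ λ:
  k = 1: 59/117 = 0.5043
  k = 2: (59 + 34)/117 = 93/117 = 0.7949
  k = 3: (59 + 34 + 24)/117 = 117/117 = 1

Summary (fraction, with percent):

explained: PC1 0.5043 (50.43%), PC2 0.2906 (29.06%), PC3 0.2051 (20.51%);  cumulative: 0.5043, 0.7949, 1


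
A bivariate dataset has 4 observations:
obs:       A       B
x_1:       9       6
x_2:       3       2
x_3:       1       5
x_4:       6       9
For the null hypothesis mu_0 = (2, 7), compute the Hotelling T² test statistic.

Step 1 — sample mean vector:
  mean(A) = (9 + 3 + 1 + 6) / 4 = 19/4 = 4.75
  mean(B) = (6 + 2 + 5 + 9) / 4 = 22/4 = 5.5
  x̄ = (4.75, 5.5),  deviation x̄ - mu_0 = (4.75, 5.5) - (2, 7) = (2.75, -1.5).

Step 2 — sample covariance matrix, S[i,j] = (1/(n-1)) · Σ_k (x_{k,i} - mean_i) · (x_{k,j} - mean_j), divisor n-1 = 3:
  S[A,A] = ((4.25)·(4.25) + (-1.75)·(-1.75) + (-3.75)·(-3.75) + (1.25)·(1.25)) / 3 = 36.75/3 = 12.25
  S[A,B] = ((4.25)·(0.5) + (-1.75)·(-3.5) + (-3.75)·(-0.5) + (1.25)·(3.5)) / 3 = 14.5/3 = 4.8333
  S[B,B] = ((0.5)·(0.5) + (-3.5)·(-3.5) + (-0.5)·(-0.5) + (3.5)·(3.5)) / 3 = 25/3 = 8.3333
  S = [[12.25, 4.8333],
 [4.8333, 8.3333]].

Step 3 — invert S. det(S) = 12.25·8.3333 - (4.8333)² = 78.7222.
  S^{-1} = (1/det) · [[d, -b], [-b, a]] = [[0.1059, -0.0614],
 [-0.0614, 0.1556]].

Step 4 — quadratic form (x̄ - mu_0)^T · S^{-1} · (x̄ - mu_0):
  S^{-1} · (x̄ - mu_0) = (0.3832, -0.4023),
  (x̄ - mu_0)^T · [...] = (2.75)·(0.3832) + (-1.5)·(-0.4023) = 1.6572.

Step 5 — scale by n: T² = 4 · 1.6572 = 6.6288.

T² ≈ 6.6288


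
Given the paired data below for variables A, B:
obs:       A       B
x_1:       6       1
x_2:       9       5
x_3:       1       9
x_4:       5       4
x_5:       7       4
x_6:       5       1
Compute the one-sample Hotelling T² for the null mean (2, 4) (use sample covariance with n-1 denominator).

Step 1 — sample mean vector:
  mean(A) = (6 + 9 + 1 + 5 + 7 + 5) / 6 = 33/6 = 5.5
  mean(B) = (1 + 5 + 9 + 4 + 4 + 1) / 6 = 24/6 = 4
  x̄ = (5.5, 4),  deviation x̄ - mu_0 = (5.5, 4) - (2, 4) = (3.5, 0).

Step 2 — sample covariance matrix, S[i,j] = (1/(n-1)) · Σ_k (x_{k,i} - mean_i) · (x_{k,j} - mean_j), divisor n-1 = 5:
  S[A,A] = ((0.5)·(0.5) + (3.5)·(3.5) + (-4.5)·(-4.5) + (-0.5)·(-0.5) + (1.5)·(1.5) + (-0.5)·(-0.5)) / 5 = 35.5/5 = 7.1
  S[A,B] = ((0.5)·(-3) + (3.5)·(1) + (-4.5)·(5) + (-0.5)·(0) + (1.5)·(0) + (-0.5)·(-3)) / 5 = -19/5 = -3.8
  S[B,B] = ((-3)·(-3) + (1)·(1) + (5)·(5) + (0)·(0) + (0)·(0) + (-3)·(-3)) / 5 = 44/5 = 8.8
  S = [[7.1, -3.8],
 [-3.8, 8.8]].

Step 3 — invert S. det(S) = 7.1·8.8 - (-3.8)² = 48.04.
  S^{-1} = (1/det) · [[d, -b], [-b, a]] = [[0.1832, 0.0791],
 [0.0791, 0.1478]].

Step 4 — quadratic form (x̄ - mu_0)^T · S^{-1} · (x̄ - mu_0):
  S^{-1} · (x̄ - mu_0) = (0.6411, 0.2769),
  (x̄ - mu_0)^T · [...] = (3.5)·(0.6411) + (0)·(0.2769) = 2.244.

Step 5 — scale by n: T² = 6 · 2.244 = 13.4638.

T² ≈ 13.4638


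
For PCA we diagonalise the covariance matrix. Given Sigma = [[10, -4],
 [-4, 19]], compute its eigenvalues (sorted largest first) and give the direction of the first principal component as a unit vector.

Step 1 — characteristic polynomial of 2×2 Sigma:
  det(Sigma - λI) = λ² - trace · λ + det = 0.
  trace = 10 + 19 = 29, det = 10·19 - (-4)² = 174.
Step 2 — discriminant:
  Δ = trace² - 4·det = 841 - 696 = 145.
Step 3 — eigenvalues:
  λ = (trace ± √Δ)/2 = (29 ± 12.0416)/2,
  λ_1 = 20.5208,  λ_2 = 8.4792.

Step 4 — unit eigenvector for λ_1: solve (Sigma - λ_1 I)v = 0. First row:
  (10 - 20.5208)·v_x + (-4)·v_y = 0, i.e. (-10.5208)·v_x + (-4)·v_y = 0,
  so v ∝ (b, λ_1 - a) = (-4, 10.5208); multiply by -1 so the first entry is positive: u = (4, -10.5208).
  ||u|| = √((4)² + (-10.5208)²) = √(126.6872) ≈ 11.2555,
  v_1 = u/||u|| ≈ (0.3554, -0.9347) (||v_1|| = 1).

λ_1 = 20.5208,  λ_2 = 8.4792;  v_1 ≈ (0.3554, -0.9347)


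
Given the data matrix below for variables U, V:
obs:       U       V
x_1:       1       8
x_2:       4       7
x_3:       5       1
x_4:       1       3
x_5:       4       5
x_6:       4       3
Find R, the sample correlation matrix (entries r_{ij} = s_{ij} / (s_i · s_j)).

Step 1 — column means:
  mean(U) = (1 + 4 + 5 + 1 + 4 + 4) / 6 = 19/6 = 3.1667
  mean(V) = (8 + 7 + 1 + 3 + 5 + 3) / 6 = 27/6 = 4.5

Step 2 — sample variances and covariances s[i,j] = (1/(n-1)) · Σ_k (x_{k,i} - mean_i) · (x_{k,j} - mean_j), with n-1 = 5:
  s[U,U] = ((-2.1667)·(-2.1667) + (0.8333)·(0.8333) + (1.8333)·(1.8333) + (-2.1667)·(-2.1667) + (0.8333)·(0.8333) + (0.8333)·(0.8333)) / 5 = 14.8333/5 = 2.9667
  s[U,V] = ((-2.1667)·(3.5) + (0.8333)·(2.5) + (1.8333)·(-3.5) + (-2.1667)·(-1.5) + (0.8333)·(0.5) + (0.8333)·(-1.5)) / 5 = -9.5/5 = -1.9
  s[V,V] = ((3.5)·(3.5) + (2.5)·(2.5) + (-3.5)·(-3.5) + (-1.5)·(-1.5) + (0.5)·(0.5) + (-1.5)·(-1.5)) / 5 = 35.5/5 = 7.1
  Sample standard deviations s_i = √(s[i,i]):
  s(U) = √(2.9667) = 1.7224
  s(V) = √(7.1) = 2.6646

Step 3 — r_{ij} = s_{ij} / (s_i · s_j):
  r[U,U] = 1 (diagonal).
  r[U,V] = -1.9 / (1.7224 · 2.6646) = -1.9 / 4.5895 = -0.414
  r[V,V] = 1 (diagonal).

R is symmetric with unit diagonal. Assembling:

R = [[1, -0.414],
 [-0.414, 1]]


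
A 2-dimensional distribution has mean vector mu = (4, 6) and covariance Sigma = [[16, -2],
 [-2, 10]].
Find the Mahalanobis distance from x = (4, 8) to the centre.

Step 1 — centre the observation: (x - mu) = (0, 2).

Step 2 — invert Sigma. det(Sigma) = 16·10 - (-2)² = 156.
  Sigma^{-1} = (1/det) · [[d, -b], [-b, a]] = [[0.0641, 0.0128],
 [0.0128, 0.1026]].

Step 3 — form the quadratic (x - mu)^T · Sigma^{-1} · (x - mu):
  Sigma^{-1} · (x - mu) = (0.0256, 0.2051).
  (x - mu)^T · [Sigma^{-1} · (x - mu)] = (0)·(0.0256) + (2)·(0.2051) = 0.4103.

Step 4 — take square root: d = √(0.4103) ≈ 0.6405.

d(x, mu) = √(0.4103) ≈ 0.6405


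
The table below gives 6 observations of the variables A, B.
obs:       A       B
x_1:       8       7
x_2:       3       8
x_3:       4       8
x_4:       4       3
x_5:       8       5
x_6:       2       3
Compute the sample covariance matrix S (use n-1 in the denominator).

Step 1 — column means:
  mean(A) = (8 + 3 + 4 + 4 + 8 + 2) / 6 = 29/6 = 4.8333
  mean(B) = (7 + 8 + 8 + 3 + 5 + 3) / 6 = 34/6 = 5.6667

Step 2 — sample covariance S[i,j] = (1/(n-1)) · Σ_k (x_{k,i} - mean_i) · (x_{k,j} - mean_j), with n-1 = 5.
  S[A,A] = ((3.1667)·(3.1667) + (-1.8333)·(-1.8333) + (-0.8333)·(-0.8333) + (-0.8333)·(-0.8333) + (3.1667)·(3.1667) + (-2.8333)·(-2.8333)) / 5 = 32.8333/5 = 6.5667
  S[A,B] = ((3.1667)·(1.3333) + (-1.8333)·(2.3333) + (-0.8333)·(2.3333) + (-0.8333)·(-2.6667) + (3.1667)·(-0.6667) + (-2.8333)·(-2.6667)) / 5 = 5.6667/5 = 1.1333
  S[B,B] = ((1.3333)·(1.3333) + (2.3333)·(2.3333) + (2.3333)·(2.3333) + (-2.6667)·(-2.6667) + (-0.6667)·(-0.6667) + (-2.6667)·(-2.6667)) / 5 = 27.3333/5 = 5.4667

S is symmetric (S[j,i] = S[i,j]). Assembling:

S = [[6.5667, 1.1333],
 [1.1333, 5.4667]]


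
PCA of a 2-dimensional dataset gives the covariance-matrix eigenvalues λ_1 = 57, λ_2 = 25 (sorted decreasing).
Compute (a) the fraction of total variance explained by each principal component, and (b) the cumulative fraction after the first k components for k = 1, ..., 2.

Step 1 — total variance = trace(Sigma) = Σ λ_i = 57 + 25 = 82.

Step 2 — fraction explained by component i = λ_i / Σ λ:
  PC1: 57/82 = 0.6951
  PC2: 25/82 = 0.3049

Step 3 — cumulative fraction after k components = (λ_1 + ... + λ_k) / Σ λ:
  k = 1: 57/82 = 0.6951
  k = 2: (57 + 25)/82 = 82/82 = 1

Summary (fraction, with percent):

explained: PC1 0.6951 (69.51%), PC2 0.3049 (30.49%);  cumulative: 0.6951, 1


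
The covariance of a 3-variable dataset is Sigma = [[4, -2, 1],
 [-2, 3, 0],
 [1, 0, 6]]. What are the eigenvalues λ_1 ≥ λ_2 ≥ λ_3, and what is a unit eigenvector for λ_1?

Step 1 — characteristic polynomial p(λ) = det(λI - Sigma) = λ³ - tr·λ² + c_1·λ - det, where tr = trace, c_1 = sum of the principal 2×2 minors, det = det(Sigma):
  tr = 4 + 3 + 6 = 13,
  c_1 = (4·3 - (-2)²) + (4·6 - (1)²) + (3·6 - (0)²) = 8 + 23 + 18 = 49,
  det = 4·(3·6 - (0)²) - (-2)·((-2)·6 - (0)·(1)) + (1)·((-2)·(0) - 3·(1)) = 4·(18) - (-2)·(-12) + (1)·(-3) = 45.
  So p(λ) = λ³ - 13λ² + 49λ - 45.
Step 2 — look for an integer root (rational root theorem: any rational root is an integer divisor of 45). Testing λ = 5:
  p(5) = 125 - 325 + 245 - 45 = 0  ✓
  Dividing out (λ - 5): p(λ) = (λ - 5)(λ² - 8λ + 9).
Step 3 — remaining eigenvalues from the quadratic λ² - 8λ + 9 = 0:
  Δ = 8² - 4·9 = 64 - 36 = 28,  λ = (8 ± √28)/2 = (8 ± 5.2915)/2 ≈ 6.6458 or 1.3542.
  Sorted: λ_1 = 6.6458,  λ_2 = 5,  λ_3 = 1.3542  (check: sum = 13 = tr ✓).

Step 4 — unit eigenvector for λ_1 ≈ 6.6458: v spans the null space of (Sigma - λ_1 I), whose rows are
  r_1 = (-2.6458, -2, 1),  r_2 = (-2, -3.6458, 0),  r_3 = (1, 0, -0.6458).
  v is orthogonal to every row, so take v ∝ r_1 × r_2 = ((-2)·(0) - (1)·(-3.6458), (1)·(-2) - (-2.6458)·(0), (-2.6458)·(-3.6458) - (-2)·(-2)) ≈ (3.6458, -2, 5.6458).
  Let u = (3.6458, -2, 5.6458).
  ||u|| = √((3.6458)² + (-2)² + (5.6458)²) = √(49.166) ≈ 7.0118,  v_1 = u/||u|| ≈ (0.5199, -0.2852, 0.8052) (||v_1|| = 1).

λ_1 = 6.6458,  λ_2 = 5,  λ_3 = 1.3542;  v_1 ≈ (0.5199, -0.2852, 0.8052)


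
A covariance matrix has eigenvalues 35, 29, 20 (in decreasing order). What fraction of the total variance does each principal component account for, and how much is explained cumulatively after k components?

Step 1 — total variance = trace(Sigma) = Σ λ_i = 35 + 29 + 20 = 84.

Step 2 — fraction explained by component i = λ_i / Σ λ:
  PC1: 35/84 = 0.4167
  PC2: 29/84 = 0.3452
  PC3: 20/84 = 0.2381

Step 3 — cumulative fraction after k components = (λ_1 + ... + λ_k) / Σ λ:
  k = 1: 35/84 = 0.4167
  k = 2: (35 + 29)/84 = 64/84 = 0.7619
  k = 3: (35 + 29 + 20)/84 = 84/84 = 1

Summary (fraction, with percent):

explained: PC1 0.4167 (41.67%), PC2 0.3452 (34.52%), PC3 0.2381 (23.81%);  cumulative: 0.4167, 0.7619, 1


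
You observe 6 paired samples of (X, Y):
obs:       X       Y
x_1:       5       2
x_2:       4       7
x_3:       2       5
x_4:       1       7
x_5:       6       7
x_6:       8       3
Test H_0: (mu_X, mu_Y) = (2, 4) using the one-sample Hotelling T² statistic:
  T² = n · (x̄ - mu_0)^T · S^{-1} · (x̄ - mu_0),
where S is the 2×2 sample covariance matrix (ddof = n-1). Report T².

Step 1 — sample mean vector:
  mean(X) = (5 + 4 + 2 + 1 + 6 + 8) / 6 = 26/6 = 4.3333
  mean(Y) = (2 + 7 + 5 + 7 + 7 + 3) / 6 = 31/6 = 5.1667
  x̄ = (4.3333, 5.1667),  deviation x̄ - mu_0 = (4.3333, 5.1667) - (2, 4) = (2.3333, 1.1667).

Step 2 — sample covariance matrix, S[i,j] = (1/(n-1)) · Σ_k (x_{k,i} - mean_i) · (x_{k,j} - mean_j), divisor n-1 = 5:
  S[X,X] = ((0.6667)·(0.6667) + (-0.3333)·(-0.3333) + (-2.3333)·(-2.3333) + (-3.3333)·(-3.3333) + (1.6667)·(1.6667) + (3.6667)·(3.6667)) / 5 = 33.3333/5 = 6.6667
  S[X,Y] = ((0.6667)·(-3.1667) + (-0.3333)·(1.8333) + (-2.3333)·(-0.1667) + (-3.3333)·(1.8333) + (1.6667)·(1.8333) + (3.6667)·(-2.1667)) / 5 = -13.3333/5 = -2.6667
  S[Y,Y] = ((-3.1667)·(-3.1667) + (1.8333)·(1.8333) + (-0.1667)·(-0.1667) + (1.8333)·(1.8333) + (1.8333)·(1.8333) + (-2.1667)·(-2.1667)) / 5 = 24.8333/5 = 4.9667
  S = [[6.6667, -2.6667],
 [-2.6667, 4.9667]].

Step 3 — invert S. det(S) = 6.6667·4.9667 - (-2.6667)² = 26.
  S^{-1} = (1/det) · [[d, -b], [-b, a]] = [[0.191, 0.1026],
 [0.1026, 0.2564]].

Step 4 — quadratic form (x̄ - mu_0)^T · S^{-1} · (x̄ - mu_0):
  S^{-1} · (x̄ - mu_0) = (0.5654, 0.5385),
  (x̄ - mu_0)^T · [...] = (2.3333)·(0.5654) + (1.1667)·(0.5385) = 1.9474.

Step 5 — scale by n: T² = 6 · 1.9474 = 11.6846.

T² ≈ 11.6846


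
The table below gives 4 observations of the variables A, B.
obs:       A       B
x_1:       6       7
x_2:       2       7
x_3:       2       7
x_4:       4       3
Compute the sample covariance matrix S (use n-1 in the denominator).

Step 1 — column means:
  mean(A) = (6 + 2 + 2 + 4) / 4 = 14/4 = 3.5
  mean(B) = (7 + 7 + 7 + 3) / 4 = 24/4 = 6

Step 2 — sample covariance S[i,j] = (1/(n-1)) · Σ_k (x_{k,i} - mean_i) · (x_{k,j} - mean_j), with n-1 = 3.
  S[A,A] = ((2.5)·(2.5) + (-1.5)·(-1.5) + (-1.5)·(-1.5) + (0.5)·(0.5)) / 3 = 11/3 = 3.6667
  S[A,B] = ((2.5)·(1) + (-1.5)·(1) + (-1.5)·(1) + (0.5)·(-3)) / 3 = -2/3 = -0.6667
  S[B,B] = ((1)·(1) + (1)·(1) + (1)·(1) + (-3)·(-3)) / 3 = 12/3 = 4

S is symmetric (S[j,i] = S[i,j]). Assembling:

S = [[3.6667, -0.6667],
 [-0.6667, 4]]


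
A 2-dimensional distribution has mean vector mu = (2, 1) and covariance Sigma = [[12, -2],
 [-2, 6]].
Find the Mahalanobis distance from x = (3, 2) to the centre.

Step 1 — centre the observation: (x - mu) = (1, 1).

Step 2 — invert Sigma. det(Sigma) = 12·6 - (-2)² = 68.
  Sigma^{-1} = (1/det) · [[d, -b], [-b, a]] = [[0.0882, 0.0294],
 [0.0294, 0.1765]].

Step 3 — form the quadratic (x - mu)^T · Sigma^{-1} · (x - mu):
  Sigma^{-1} · (x - mu) = (0.1176, 0.2059).
  (x - mu)^T · [Sigma^{-1} · (x - mu)] = (1)·(0.1176) + (1)·(0.2059) = 0.3235.

Step 4 — take square root: d = √(0.3235) ≈ 0.5688.

d(x, mu) = √(0.3235) ≈ 0.5688


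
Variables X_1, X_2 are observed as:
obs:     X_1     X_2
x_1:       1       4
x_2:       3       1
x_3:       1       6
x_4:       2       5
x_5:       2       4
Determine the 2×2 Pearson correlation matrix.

Step 1 — column means:
  mean(X_1) = (1 + 3 + 1 + 2 + 2) / 5 = 9/5 = 1.8
  mean(X_2) = (4 + 1 + 6 + 5 + 4) / 5 = 20/5 = 4

Step 2 — sample variances and covariances s[i,j] = (1/(n-1)) · Σ_k (x_{k,i} - mean_i) · (x_{k,j} - mean_j), with n-1 = 4:
  s[X_1,X_1] = ((-0.8)·(-0.8) + (1.2)·(1.2) + (-0.8)·(-0.8) + (0.2)·(0.2) + (0.2)·(0.2)) / 4 = 2.8/4 = 0.7
  s[X_1,X_2] = ((-0.8)·(0) + (1.2)·(-3) + (-0.8)·(2) + (0.2)·(1) + (0.2)·(0)) / 4 = -5/4 = -1.25
  s[X_2,X_2] = ((0)·(0) + (-3)·(-3) + (2)·(2) + (1)·(1) + (0)·(0)) / 4 = 14/4 = 3.5
  Sample standard deviations s_i = √(s[i,i]):
  s(X_1) = √(0.7) = 0.8367
  s(X_2) = √(3.5) = 1.8708

Step 3 — r_{ij} = s_{ij} / (s_i · s_j):
  r[X_1,X_1] = 1 (diagonal).
  r[X_1,X_2] = -1.25 / (0.8367 · 1.8708) = -1.25 / 1.5652 = -0.7986
  r[X_2,X_2] = 1 (diagonal).

R is symmetric with unit diagonal. Assembling:

R = [[1, -0.7986],
 [-0.7986, 1]]


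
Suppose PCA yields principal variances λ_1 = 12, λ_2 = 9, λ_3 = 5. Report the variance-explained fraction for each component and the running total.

Step 1 — total variance = trace(Sigma) = Σ λ_i = 12 + 9 + 5 = 26.

Step 2 — fraction explained by component i = λ_i / Σ λ:
  PC1: 12/26 = 0.4615
  PC2: 9/26 = 0.3462
  PC3: 5/26 = 0.1923

Step 3 — cumulative fraction after k components = (λ_1 + ... + λ_k) / Σ λ:
  k = 1: 12/26 = 0.4615
  k = 2: (12 + 9)/26 = 21/26 = 0.8077
  k = 3: (12 + 9 + 5)/26 = 26/26 = 1

Summary (fraction, with percent):

explained: PC1 0.4615 (46.15%), PC2 0.3462 (34.62%), PC3 0.1923 (19.23%);  cumulative: 0.4615, 0.8077, 1


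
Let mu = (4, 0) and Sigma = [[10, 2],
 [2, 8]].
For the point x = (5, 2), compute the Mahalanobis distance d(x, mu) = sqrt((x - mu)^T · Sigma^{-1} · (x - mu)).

Step 1 — centre the observation: (x - mu) = (1, 2).

Step 2 — invert Sigma. det(Sigma) = 10·8 - (2)² = 76.
  Sigma^{-1} = (1/det) · [[d, -b], [-b, a]] = [[0.1053, -0.0263],
 [-0.0263, 0.1316]].

Step 3 — form the quadratic (x - mu)^T · Sigma^{-1} · (x - mu):
  Sigma^{-1} · (x - mu) = (0.0526, 0.2368).
  (x - mu)^T · [Sigma^{-1} · (x - mu)] = (1)·(0.0526) + (2)·(0.2368) = 0.5263.

Step 4 — take square root: d = √(0.5263) ≈ 0.7255.

d(x, mu) = √(0.5263) ≈ 0.7255


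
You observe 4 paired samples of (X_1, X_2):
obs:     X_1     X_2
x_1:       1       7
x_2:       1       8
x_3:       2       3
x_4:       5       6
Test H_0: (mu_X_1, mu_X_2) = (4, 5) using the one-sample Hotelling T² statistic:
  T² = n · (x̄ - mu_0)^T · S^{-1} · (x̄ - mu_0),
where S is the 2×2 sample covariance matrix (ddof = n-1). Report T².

Step 1 — sample mean vector:
  mean(X_1) = (1 + 1 + 2 + 5) / 4 = 9/4 = 2.25
  mean(X_2) = (7 + 8 + 3 + 6) / 4 = 24/4 = 6
  x̄ = (2.25, 6),  deviation x̄ - mu_0 = (2.25, 6) - (4, 5) = (-1.75, 1).

Step 2 — sample covariance matrix, S[i,j] = (1/(n-1)) · Σ_k (x_{k,i} - mean_i) · (x_{k,j} - mean_j), divisor n-1 = 3:
  S[X_1,X_1] = ((-1.25)·(-1.25) + (-1.25)·(-1.25) + (-0.25)·(-0.25) + (2.75)·(2.75)) / 3 = 10.75/3 = 3.5833
  S[X_1,X_2] = ((-1.25)·(1) + (-1.25)·(2) + (-0.25)·(-3) + (2.75)·(0)) / 3 = -3/3 = -1
  S[X_2,X_2] = ((1)·(1) + (2)·(2) + (-3)·(-3) + (0)·(0)) / 3 = 14/3 = 4.6667
  S = [[3.5833, -1],
 [-1, 4.6667]].

Step 3 — invert S. det(S) = 3.5833·4.6667 - (-1)² = 15.7222.
  S^{-1} = (1/det) · [[d, -b], [-b, a]] = [[0.2968, 0.0636],
 [0.0636, 0.2279]].

Step 4 — quadratic form (x̄ - mu_0)^T · S^{-1} · (x̄ - mu_0):
  S^{-1} · (x̄ - mu_0) = (-0.4558, 0.1166),
  (x̄ - mu_0)^T · [...] = (-1.75)·(-0.4558) + (1)·(0.1166) = 0.9143.

Step 5 — scale by n: T² = 4 · 0.9143 = 3.6572.

T² ≈ 3.6572


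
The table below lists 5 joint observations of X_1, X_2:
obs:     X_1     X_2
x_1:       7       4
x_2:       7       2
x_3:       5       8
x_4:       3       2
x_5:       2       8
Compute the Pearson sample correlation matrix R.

Step 1 — column means:
  mean(X_1) = (7 + 7 + 5 + 3 + 2) / 5 = 24/5 = 4.8
  mean(X_2) = (4 + 2 + 8 + 2 + 8) / 5 = 24/5 = 4.8

Step 2 — sample variances and covariances s[i,j] = (1/(n-1)) · Σ_k (x_{k,i} - mean_i) · (x_{k,j} - mean_j), with n-1 = 4:
  s[X_1,X_1] = ((2.2)·(2.2) + (2.2)·(2.2) + (0.2)·(0.2) + (-1.8)·(-1.8) + (-2.8)·(-2.8)) / 4 = 20.8/4 = 5.2
  s[X_1,X_2] = ((2.2)·(-0.8) + (2.2)·(-2.8) + (0.2)·(3.2) + (-1.8)·(-2.8) + (-2.8)·(3.2)) / 4 = -11.2/4 = -2.8
  s[X_2,X_2] = ((-0.8)·(-0.8) + (-2.8)·(-2.8) + (3.2)·(3.2) + (-2.8)·(-2.8) + (3.2)·(3.2)) / 4 = 36.8/4 = 9.2
  Sample standard deviations s_i = √(s[i,i]):
  s(X_1) = √(5.2) = 2.2804
  s(X_2) = √(9.2) = 3.0332

Step 3 — r_{ij} = s_{ij} / (s_i · s_j):
  r[X_1,X_1] = 1 (diagonal).
  r[X_1,X_2] = -2.8 / (2.2804 · 3.0332) = -2.8 / 6.9166 = -0.4048
  r[X_2,X_2] = 1 (diagonal).

R is symmetric with unit diagonal. Assembling:

R = [[1, -0.4048],
 [-0.4048, 1]]


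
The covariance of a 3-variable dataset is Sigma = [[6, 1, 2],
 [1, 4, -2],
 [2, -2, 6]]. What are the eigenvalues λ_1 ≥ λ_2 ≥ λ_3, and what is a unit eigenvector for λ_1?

Step 1 — characteristic polynomial p(λ) = det(λI - Sigma) = λ³ - tr·λ² + c_1·λ - det, where tr = trace, c_1 = sum of the principal 2×2 minors, det = det(Sigma):
  tr = 6 + 4 + 6 = 16,
  c_1 = (6·4 - (1)²) + (6·6 - (2)²) + (4·6 - (-2)²) = 23 + 32 + 20 = 75,
  det = 6·(4·6 - (-2)²) - (1)·((1)·6 - (-2)·(2)) + (2)·((1)·(-2) - 4·(2)) = 6·(20) - (1)·(10) + (2)·(-10) = 90.
  So p(λ) = λ³ - 16λ² + 75λ - 90.
Step 2 — look for an integer root (rational root theorem: any rational root is an integer divisor of 90). Testing λ = 6:
  p(6) = 216 - 576 + 450 - 90 = 0  ✓
  Dividing out (λ - 6): p(λ) = (λ - 6)(λ² - 10λ + 15).
Step 3 — remaining eigenvalues from the quadratic λ² - 10λ + 15 = 0:
  Δ = 10² - 4·15 = 100 - 60 = 40,  λ = (10 ± √40)/2 = (10 ± 6.3246)/2 ≈ 8.1623 or 1.8377.
  Sorted: λ_1 = 8.1623,  λ_2 = 6,  λ_3 = 1.8377  (check: sum = 16 = tr ✓).

Step 4 — unit eigenvector for λ_1 ≈ 8.1623: v spans the null space of (Sigma - λ_1 I), whose rows are
  r_1 = (-2.1623, 1, 2),  r_2 = (1, -4.1623, -2),  r_3 = (2, -2, -2.1623).
  v is orthogonal to every row, so take v ∝ r_1 × r_2 = ((1)·(-2) - (2)·(-4.1623), (2)·(1) - (-2.1623)·(-2), (-2.1623)·(-4.1623) - (1)·(1)) ≈ (6.3246, -2.3246, 8).
  Let u = (6.3246, -2.3246, 8).
  ||u|| = √((6.3246)² + (-2.3246)² + (8)²) = √(109.4036) ≈ 10.4596,  v_1 = u/||u|| ≈ (0.6047, -0.2222, 0.7648) (||v_1|| = 1).

λ_1 = 8.1623,  λ_2 = 6,  λ_3 = 1.8377;  v_1 ≈ (0.6047, -0.2222, 0.7648)


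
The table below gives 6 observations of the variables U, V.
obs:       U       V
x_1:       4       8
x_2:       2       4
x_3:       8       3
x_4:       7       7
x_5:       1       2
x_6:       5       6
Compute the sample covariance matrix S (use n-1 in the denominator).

Step 1 — column means:
  mean(U) = (4 + 2 + 8 + 7 + 1 + 5) / 6 = 27/6 = 4.5
  mean(V) = (8 + 4 + 3 + 7 + 2 + 6) / 6 = 30/6 = 5

Step 2 — sample covariance S[i,j] = (1/(n-1)) · Σ_k (x_{k,i} - mean_i) · (x_{k,j} - mean_j), with n-1 = 5.
  S[U,U] = ((-0.5)·(-0.5) + (-2.5)·(-2.5) + (3.5)·(3.5) + (2.5)·(2.5) + (-3.5)·(-3.5) + (0.5)·(0.5)) / 5 = 37.5/5 = 7.5
  S[U,V] = ((-0.5)·(3) + (-2.5)·(-1) + (3.5)·(-2) + (2.5)·(2) + (-3.5)·(-3) + (0.5)·(1)) / 5 = 10/5 = 2
  S[V,V] = ((3)·(3) + (-1)·(-1) + (-2)·(-2) + (2)·(2) + (-3)·(-3) + (1)·(1)) / 5 = 28/5 = 5.6

S is symmetric (S[j,i] = S[i,j]). Assembling:

S = [[7.5, 2],
 [2, 5.6]]


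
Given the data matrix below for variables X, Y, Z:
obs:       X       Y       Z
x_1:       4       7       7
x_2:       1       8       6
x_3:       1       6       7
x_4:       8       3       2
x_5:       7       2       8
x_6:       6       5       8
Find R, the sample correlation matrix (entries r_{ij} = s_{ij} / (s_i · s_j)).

Step 1 — column means:
  mean(X) = (4 + 1 + 1 + 8 + 7 + 6) / 6 = 27/6 = 4.5
  mean(Y) = (7 + 8 + 6 + 3 + 2 + 5) / 6 = 31/6 = 5.1667
  mean(Z) = (7 + 6 + 7 + 2 + 8 + 8) / 6 = 38/6 = 6.3333

Step 2 — sample variances and covariances s[i,j] = (1/(n-1)) · Σ_k (x_{k,i} - mean_i) · (x_{k,j} - mean_j), with n-1 = 5:
  s[X,X] = ((-0.5)·(-0.5) + (-3.5)·(-3.5) + (-3.5)·(-3.5) + (3.5)·(3.5) + (2.5)·(2.5) + (1.5)·(1.5)) / 5 = 45.5/5 = 9.1
  s[X,Y] = ((-0.5)·(1.8333) + (-3.5)·(2.8333) + (-3.5)·(0.8333) + (3.5)·(-2.1667) + (2.5)·(-3.1667) + (1.5)·(-0.1667)) / 5 = -29.5/5 = -5.9
  s[X,Z] = ((-0.5)·(0.6667) + (-3.5)·(-0.3333) + (-3.5)·(0.6667) + (3.5)·(-4.3333) + (2.5)·(1.6667) + (1.5)·(1.6667)) / 5 = -10/5 = -2
  s[Y,Y] = ((1.8333)·(1.8333) + (2.8333)·(2.8333) + (0.8333)·(0.8333) + (-2.1667)·(-2.1667) + (-3.1667)·(-3.1667) + (-0.1667)·(-0.1667)) / 5 = 26.8333/5 = 5.3667
  s[Y,Z] = ((1.8333)·(0.6667) + (2.8333)·(-0.3333) + (0.8333)·(0.6667) + (-2.1667)·(-4.3333) + (-3.1667)·(1.6667) + (-0.1667)·(1.6667)) / 5 = 4.6667/5 = 0.9333
  s[Z,Z] = ((0.6667)·(0.6667) + (-0.3333)·(-0.3333) + (0.6667)·(0.6667) + (-4.3333)·(-4.3333) + (1.6667)·(1.6667) + (1.6667)·(1.6667)) / 5 = 25.3333/5 = 5.0667
  Sample standard deviations s_i = √(s[i,i]):
  s(X) = √(9.1) = 3.0166
  s(Y) = √(5.3667) = 2.3166
  s(Z) = √(5.0667) = 2.2509

Step 3 — r_{ij} = s_{ij} / (s_i · s_j):
  r[X,X] = 1 (diagonal).
  r[X,Y] = -5.9 / (3.0166 · 2.3166) = -5.9 / 6.9883 = -0.8443
  r[X,Z] = -2 / (3.0166 · 2.2509) = -2 / 6.7902 = -0.2945
  r[Y,Y] = 1 (diagonal).
  r[Y,Z] = 0.9333 / (2.3166 · 2.2509) = 0.9333 / 5.2145 = 0.179
  r[Z,Z] = 1 (diagonal).

R is symmetric with unit diagonal. Assembling:

R = [[1, -0.8443, -0.2945],
 [-0.8443, 1, 0.179],
 [-0.2945, 0.179, 1]]


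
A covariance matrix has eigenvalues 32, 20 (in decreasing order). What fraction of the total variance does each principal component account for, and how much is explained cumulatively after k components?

Step 1 — total variance = trace(Sigma) = Σ λ_i = 32 + 20 = 52.

Step 2 — fraction explained by component i = λ_i / Σ λ:
  PC1: 32/52 = 0.6154
  PC2: 20/52 = 0.3846

Step 3 — cumulative fraction after k components = (λ_1 + ... + λ_k) / Σ λ:
  k = 1: 32/52 = 0.6154
  k = 2: (32 + 20)/52 = 52/52 = 1

Summary (fraction, with percent):

explained: PC1 0.6154 (61.54%), PC2 0.3846 (38.46%);  cumulative: 0.6154, 1


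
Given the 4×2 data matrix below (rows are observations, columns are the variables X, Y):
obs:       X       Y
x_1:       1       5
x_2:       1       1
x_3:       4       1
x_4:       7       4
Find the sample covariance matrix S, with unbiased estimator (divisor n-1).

Step 1 — column means:
  mean(X) = (1 + 1 + 4 + 7) / 4 = 13/4 = 3.25
  mean(Y) = (5 + 1 + 1 + 4) / 4 = 11/4 = 2.75

Step 2 — sample covariance S[i,j] = (1/(n-1)) · Σ_k (x_{k,i} - mean_i) · (x_{k,j} - mean_j), with n-1 = 3.
  S[X,X] = ((-2.25)·(-2.25) + (-2.25)·(-2.25) + (0.75)·(0.75) + (3.75)·(3.75)) / 3 = 24.75/3 = 8.25
  S[X,Y] = ((-2.25)·(2.25) + (-2.25)·(-1.75) + (0.75)·(-1.75) + (3.75)·(1.25)) / 3 = 2.25/3 = 0.75
  S[Y,Y] = ((2.25)·(2.25) + (-1.75)·(-1.75) + (-1.75)·(-1.75) + (1.25)·(1.25)) / 3 = 12.75/3 = 4.25

S is symmetric (S[j,i] = S[i,j]). Assembling:

S = [[8.25, 0.75],
 [0.75, 4.25]]


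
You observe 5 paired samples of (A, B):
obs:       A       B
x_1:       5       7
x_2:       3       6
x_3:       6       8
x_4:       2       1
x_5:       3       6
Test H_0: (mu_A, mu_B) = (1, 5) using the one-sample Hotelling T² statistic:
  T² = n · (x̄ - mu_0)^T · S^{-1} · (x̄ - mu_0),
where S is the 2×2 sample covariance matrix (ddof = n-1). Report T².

Step 1 — sample mean vector:
  mean(A) = (5 + 3 + 6 + 2 + 3) / 5 = 19/5 = 3.8
  mean(B) = (7 + 6 + 8 + 1 + 6) / 5 = 28/5 = 5.6
  x̄ = (3.8, 5.6),  deviation x̄ - mu_0 = (3.8, 5.6) - (1, 5) = (2.8, 0.6).

Step 2 — sample covariance matrix, S[i,j] = (1/(n-1)) · Σ_k (x_{k,i} - mean_i) · (x_{k,j} - mean_j), divisor n-1 = 4:
  S[A,A] = ((1.2)·(1.2) + (-0.8)·(-0.8) + (2.2)·(2.2) + (-1.8)·(-1.8) + (-0.8)·(-0.8)) / 4 = 10.8/4 = 2.7
  S[A,B] = ((1.2)·(1.4) + (-0.8)·(0.4) + (2.2)·(2.4) + (-1.8)·(-4.6) + (-0.8)·(0.4)) / 4 = 14.6/4 = 3.65
  S[B,B] = ((1.4)·(1.4) + (0.4)·(0.4) + (2.4)·(2.4) + (-4.6)·(-4.6) + (0.4)·(0.4)) / 4 = 29.2/4 = 7.3
  S = [[2.7, 3.65],
 [3.65, 7.3]].

Step 3 — invert S. det(S) = 2.7·7.3 - (3.65)² = 6.3875.
  S^{-1} = (1/det) · [[d, -b], [-b, a]] = [[1.1429, -0.5714],
 [-0.5714, 0.4227]].

Step 4 — quadratic form (x̄ - mu_0)^T · S^{-1} · (x̄ - mu_0):
  S^{-1} · (x̄ - mu_0) = (2.8571, -1.3464),
  (x̄ - mu_0)^T · [...] = (2.8)·(2.8571) + (0.6)·(-1.3464) = 7.1922.

Step 5 — scale by n: T² = 5 · 7.1922 = 35.9609.

T² ≈ 35.9609


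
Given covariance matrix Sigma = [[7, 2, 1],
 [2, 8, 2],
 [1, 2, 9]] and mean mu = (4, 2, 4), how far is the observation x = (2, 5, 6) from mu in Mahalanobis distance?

Step 1 — centre the observation: (x - mu) = (-2, 3, 2).

Step 2 — invert Sigma (cofactor / det for 3×3, or solve directly):
  Sigma^{-1} = [[0.1545, -0.0364, -0.0091],
 [-0.0364, 0.1409, -0.0273],
 [-0.0091, -0.0273, 0.1182]].

Step 3 — form the quadratic (x - mu)^T · Sigma^{-1} · (x - mu):
  Sigma^{-1} · (x - mu) = (-0.4364, 0.4409, 0.1727).
  (x - mu)^T · [Sigma^{-1} · (x - mu)] = (-2)·(-0.4364) + (3)·(0.4409) + (2)·(0.1727) = 2.5409.

Step 4 — take square root: d = √(2.5409) ≈ 1.594.

d(x, mu) = √(2.5409) ≈ 1.594


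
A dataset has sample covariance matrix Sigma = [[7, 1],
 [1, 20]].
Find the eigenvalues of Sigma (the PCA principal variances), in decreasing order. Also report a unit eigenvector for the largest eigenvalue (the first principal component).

Step 1 — characteristic polynomial of 2×2 Sigma:
  det(Sigma - λI) = λ² - trace · λ + det = 0.
  trace = 7 + 20 = 27, det = 7·20 - (1)² = 139.
Step 2 — discriminant:
  Δ = trace² - 4·det = 729 - 556 = 173.
Step 3 — eigenvalues:
  λ = (trace ± √Δ)/2 = (27 ± 13.1529)/2,
  λ_1 = 20.0765,  λ_2 = 6.9235.

Step 4 — unit eigenvector for λ_1: solve (Sigma - λ_1 I)v = 0. First row:
  (7 - 20.0765)·v_x + (1)·v_y = 0, i.e. (-13.0765)·v_x + (1)·v_y = 0,
  so v ∝ (b, λ_1 - a) = (1, 13.0765) = u.
  ||u|| = √((1)² + (13.0765)²) = √(171.9942) ≈ 13.1147,
  v_1 = u/||u|| ≈ (0.0763, 0.9971) (||v_1|| = 1).

λ_1 = 20.0765,  λ_2 = 6.9235;  v_1 ≈ (0.0763, 0.9971)


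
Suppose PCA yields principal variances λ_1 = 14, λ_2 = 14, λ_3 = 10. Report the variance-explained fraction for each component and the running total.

Step 1 — total variance = trace(Sigma) = Σ λ_i = 14 + 14 + 10 = 38.

Step 2 — fraction explained by component i = λ_i / Σ λ:
  PC1: 14/38 = 0.3684
  PC2: 14/38 = 0.3684
  PC3: 10/38 = 0.2632

Step 3 — cumulative fraction after k components = (λ_1 + ... + λ_k) / Σ λ:
  k = 1: 14/38 = 0.3684
  k = 2: (14 + 14)/38 = 28/38 = 0.7368
  k = 3: (14 + 14 + 10)/38 = 38/38 = 1

Summary (fraction, with percent):

explained: PC1 0.3684 (36.84%), PC2 0.3684 (36.84%), PC3 0.2632 (26.32%);  cumulative: 0.3684, 0.7368, 1


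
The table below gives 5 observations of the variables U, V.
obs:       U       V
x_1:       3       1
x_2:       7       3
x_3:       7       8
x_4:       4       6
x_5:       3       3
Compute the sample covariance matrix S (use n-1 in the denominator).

Step 1 — column means:
  mean(U) = (3 + 7 + 7 + 4 + 3) / 5 = 24/5 = 4.8
  mean(V) = (1 + 3 + 8 + 6 + 3) / 5 = 21/5 = 4.2

Step 2 — sample covariance S[i,j] = (1/(n-1)) · Σ_k (x_{k,i} - mean_i) · (x_{k,j} - mean_j), with n-1 = 4.
  S[U,U] = ((-1.8)·(-1.8) + (2.2)·(2.2) + (2.2)·(2.2) + (-0.8)·(-0.8) + (-1.8)·(-1.8)) / 4 = 16.8/4 = 4.2
  S[U,V] = ((-1.8)·(-3.2) + (2.2)·(-1.2) + (2.2)·(3.8) + (-0.8)·(1.8) + (-1.8)·(-1.2)) / 4 = 12.2/4 = 3.05
  S[V,V] = ((-3.2)·(-3.2) + (-1.2)·(-1.2) + (3.8)·(3.8) + (1.8)·(1.8) + (-1.2)·(-1.2)) / 4 = 30.8/4 = 7.7

S is symmetric (S[j,i] = S[i,j]). Assembling:

S = [[4.2, 3.05],
 [3.05, 7.7]]


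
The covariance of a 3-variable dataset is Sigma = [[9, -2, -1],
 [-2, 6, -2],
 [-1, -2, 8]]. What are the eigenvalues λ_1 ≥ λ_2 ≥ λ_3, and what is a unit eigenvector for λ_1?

Step 1 — characteristic polynomial p(λ) = det(λI - Sigma) = λ³ - tr·λ² + c_1·λ - det, where tr = trace, c_1 = sum of the principal 2×2 minors, det = det(Sigma):
  tr = 9 + 6 + 8 = 23,
  c_1 = (9·6 - (-2)²) + (9·8 - (-1)²) + (6·8 - (-2)²) = 50 + 71 + 44 = 165,
  det = 9·(6·8 - (-2)²) - (-2)·((-2)·8 - (-2)·(-1)) + (-1)·((-2)·(-2) - 6·(-1)) = 9·(44) - (-2)·(-18) + (-1)·(10) = 350.
  So p(λ) = λ³ - 23λ² + 165λ - 350.
Step 2 — look for an integer root (rational root theorem: any rational root is an integer divisor of 350). Testing λ = 10:
  p(10) = 1000 - 2300 + 1650 - 350 = 0  ✓
  Dividing out (λ - 10): p(λ) = (λ - 10)(λ² - 13λ + 35).
Step 3 — remaining eigenvalues from the quadratic λ² - 13λ + 35 = 0:
  Δ = 13² - 4·35 = 169 - 140 = 29,  λ = (13 ± √29)/2 = (13 ± 5.3852)/2 ≈ 9.1926 or 3.8074.
  Sorted: λ_1 = 10,  λ_2 = 9.1926,  λ_3 = 3.8074  (check: sum = 23 = tr ✓).

Step 4 — unit eigenvector for λ_1 = 10: v spans the null space of (Sigma - λ_1 I), whose rows are
  r_1 = (-1, -2, -1),  r_2 = (-2, -4, -2),  r_3 = (-1, -2, -2).
  v is orthogonal to every row, so take v ∝ r_1 × r_3 = ((-2)·(-2) - (-1)·(-2), (-1)·(-1) - (-1)·(-2), (-1)·(-2) - (-2)·(-1)) = (2, -1, 0).
  Let u = (2, -1, 0).
  ||u|| = √((2)² + (-1)² + (0)²) = √(5) ≈ 2.2361,  v_1 = u/||u|| ≈ (0.8944, -0.4472, 0) (||v_1|| = 1).

λ_1 = 10,  λ_2 = 9.1926,  λ_3 = 3.8074;  v_1 ≈ (0.8944, -0.4472, 0)


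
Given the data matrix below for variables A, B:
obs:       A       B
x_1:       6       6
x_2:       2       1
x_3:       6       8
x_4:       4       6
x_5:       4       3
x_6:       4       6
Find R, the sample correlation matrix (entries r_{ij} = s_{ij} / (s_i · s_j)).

Step 1 — column means:
  mean(A) = (6 + 2 + 6 + 4 + 4 + 4) / 6 = 26/6 = 4.3333
  mean(B) = (6 + 1 + 8 + 6 + 3 + 6) / 6 = 30/6 = 5

Step 2 — sample variances and covariances s[i,j] = (1/(n-1)) · Σ_k (x_{k,i} - mean_i) · (x_{k,j} - mean_j), with n-1 = 5:
  s[A,A] = ((1.6667)·(1.6667) + (-2.3333)·(-2.3333) + (1.6667)·(1.6667) + (-0.3333)·(-0.3333) + (-0.3333)·(-0.3333) + (-0.3333)·(-0.3333)) / 5 = 11.3333/5 = 2.2667
  s[A,B] = ((1.6667)·(1) + (-2.3333)·(-4) + (1.6667)·(3) + (-0.3333)·(1) + (-0.3333)·(-2) + (-0.3333)·(1)) / 5 = 16/5 = 3.2
  s[B,B] = ((1)·(1) + (-4)·(-4) + (3)·(3) + (1)·(1) + (-2)·(-2) + (1)·(1)) / 5 = 32/5 = 6.4
  Sample standard deviations s_i = √(s[i,i]):
  s(A) = √(2.2667) = 1.5055
  s(B) = √(6.4) = 2.5298

Step 3 — r_{ij} = s_{ij} / (s_i · s_j):
  r[A,A] = 1 (diagonal).
  r[A,B] = 3.2 / (1.5055 · 2.5298) = 3.2 / 3.8088 = 0.8402
  r[B,B] = 1 (diagonal).

R is symmetric with unit diagonal. Assembling:

R = [[1, 0.8402],
 [0.8402, 1]]
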